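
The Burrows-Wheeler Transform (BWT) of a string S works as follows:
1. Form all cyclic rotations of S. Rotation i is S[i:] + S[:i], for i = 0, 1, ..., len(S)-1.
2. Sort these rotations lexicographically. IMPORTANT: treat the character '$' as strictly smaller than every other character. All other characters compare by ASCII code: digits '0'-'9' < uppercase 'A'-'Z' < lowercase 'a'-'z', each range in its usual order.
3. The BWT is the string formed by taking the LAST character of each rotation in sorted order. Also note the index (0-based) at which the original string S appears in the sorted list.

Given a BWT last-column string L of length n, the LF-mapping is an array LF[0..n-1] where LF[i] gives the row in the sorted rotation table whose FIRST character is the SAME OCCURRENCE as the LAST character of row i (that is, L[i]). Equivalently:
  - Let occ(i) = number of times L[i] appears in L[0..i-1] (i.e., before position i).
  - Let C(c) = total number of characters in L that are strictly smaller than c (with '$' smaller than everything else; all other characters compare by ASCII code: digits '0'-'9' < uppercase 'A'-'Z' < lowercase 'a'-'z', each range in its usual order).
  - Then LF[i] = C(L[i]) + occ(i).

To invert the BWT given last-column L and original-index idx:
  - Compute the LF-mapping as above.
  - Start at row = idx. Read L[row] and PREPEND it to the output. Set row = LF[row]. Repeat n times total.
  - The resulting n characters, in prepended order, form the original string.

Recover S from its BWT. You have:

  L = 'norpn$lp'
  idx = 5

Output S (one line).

Answer: pnolprn$

Derivation:
LF mapping: 2 4 7 5 3 0 1 6
Walk LF starting at row 5, prepending L[row]:
  step 1: row=5, L[5]='$', prepend. Next row=LF[5]=0
  step 2: row=0, L[0]='n', prepend. Next row=LF[0]=2
  step 3: row=2, L[2]='r', prepend. Next row=LF[2]=7
  step 4: row=7, L[7]='p', prepend. Next row=LF[7]=6
  step 5: row=6, L[6]='l', prepend. Next row=LF[6]=1
  step 6: row=1, L[1]='o', prepend. Next row=LF[1]=4
  step 7: row=4, L[4]='n', prepend. Next row=LF[4]=3
  step 8: row=3, L[3]='p', prepend. Next row=LF[3]=5
Reversed output: pnolprn$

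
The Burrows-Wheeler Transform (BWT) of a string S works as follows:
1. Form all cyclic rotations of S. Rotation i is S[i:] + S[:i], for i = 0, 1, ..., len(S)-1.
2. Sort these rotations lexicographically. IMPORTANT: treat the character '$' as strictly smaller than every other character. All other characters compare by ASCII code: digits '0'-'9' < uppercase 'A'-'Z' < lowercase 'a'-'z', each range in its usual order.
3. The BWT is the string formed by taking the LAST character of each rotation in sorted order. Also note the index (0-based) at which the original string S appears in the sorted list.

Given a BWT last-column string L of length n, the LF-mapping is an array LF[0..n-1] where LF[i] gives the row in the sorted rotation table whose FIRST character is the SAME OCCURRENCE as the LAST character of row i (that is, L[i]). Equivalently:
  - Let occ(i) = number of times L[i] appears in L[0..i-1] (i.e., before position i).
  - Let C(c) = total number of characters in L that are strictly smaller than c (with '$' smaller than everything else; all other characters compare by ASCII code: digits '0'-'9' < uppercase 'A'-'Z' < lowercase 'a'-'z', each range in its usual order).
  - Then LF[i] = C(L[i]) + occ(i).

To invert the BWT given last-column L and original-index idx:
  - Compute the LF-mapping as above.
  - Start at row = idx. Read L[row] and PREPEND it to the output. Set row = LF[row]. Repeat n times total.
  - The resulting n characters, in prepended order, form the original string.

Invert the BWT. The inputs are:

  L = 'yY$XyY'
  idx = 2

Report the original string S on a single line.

Answer: YXYyy$

Derivation:
LF mapping: 4 2 0 1 5 3
Walk LF starting at row 2, prepending L[row]:
  step 1: row=2, L[2]='$', prepend. Next row=LF[2]=0
  step 2: row=0, L[0]='y', prepend. Next row=LF[0]=4
  step 3: row=4, L[4]='y', prepend. Next row=LF[4]=5
  step 4: row=5, L[5]='Y', prepend. Next row=LF[5]=3
  step 5: row=3, L[3]='X', prepend. Next row=LF[3]=1
  step 6: row=1, L[1]='Y', prepend. Next row=LF[1]=2
Reversed output: YXYyy$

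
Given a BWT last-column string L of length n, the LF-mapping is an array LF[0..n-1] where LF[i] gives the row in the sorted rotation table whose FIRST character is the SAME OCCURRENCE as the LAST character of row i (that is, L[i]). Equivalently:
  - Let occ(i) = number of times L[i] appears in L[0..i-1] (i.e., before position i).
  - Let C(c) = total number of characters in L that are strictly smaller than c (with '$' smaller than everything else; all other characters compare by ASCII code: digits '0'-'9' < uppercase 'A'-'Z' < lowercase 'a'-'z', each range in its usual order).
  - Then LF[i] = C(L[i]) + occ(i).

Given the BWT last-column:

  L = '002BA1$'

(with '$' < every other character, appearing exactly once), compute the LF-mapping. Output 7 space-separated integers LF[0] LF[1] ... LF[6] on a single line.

Char counts: '$':1, '0':2, '1':1, '2':1, 'A':1, 'B':1
C (first-col start): C('$')=0, C('0')=1, C('1')=3, C('2')=4, C('A')=5, C('B')=6
L[0]='0': occ=0, LF[0]=C('0')+0=1+0=1
L[1]='0': occ=1, LF[1]=C('0')+1=1+1=2
L[2]='2': occ=0, LF[2]=C('2')+0=4+0=4
L[3]='B': occ=0, LF[3]=C('B')+0=6+0=6
L[4]='A': occ=0, LF[4]=C('A')+0=5+0=5
L[5]='1': occ=0, LF[5]=C('1')+0=3+0=3
L[6]='$': occ=0, LF[6]=C('$')+0=0+0=0

Answer: 1 2 4 6 5 3 0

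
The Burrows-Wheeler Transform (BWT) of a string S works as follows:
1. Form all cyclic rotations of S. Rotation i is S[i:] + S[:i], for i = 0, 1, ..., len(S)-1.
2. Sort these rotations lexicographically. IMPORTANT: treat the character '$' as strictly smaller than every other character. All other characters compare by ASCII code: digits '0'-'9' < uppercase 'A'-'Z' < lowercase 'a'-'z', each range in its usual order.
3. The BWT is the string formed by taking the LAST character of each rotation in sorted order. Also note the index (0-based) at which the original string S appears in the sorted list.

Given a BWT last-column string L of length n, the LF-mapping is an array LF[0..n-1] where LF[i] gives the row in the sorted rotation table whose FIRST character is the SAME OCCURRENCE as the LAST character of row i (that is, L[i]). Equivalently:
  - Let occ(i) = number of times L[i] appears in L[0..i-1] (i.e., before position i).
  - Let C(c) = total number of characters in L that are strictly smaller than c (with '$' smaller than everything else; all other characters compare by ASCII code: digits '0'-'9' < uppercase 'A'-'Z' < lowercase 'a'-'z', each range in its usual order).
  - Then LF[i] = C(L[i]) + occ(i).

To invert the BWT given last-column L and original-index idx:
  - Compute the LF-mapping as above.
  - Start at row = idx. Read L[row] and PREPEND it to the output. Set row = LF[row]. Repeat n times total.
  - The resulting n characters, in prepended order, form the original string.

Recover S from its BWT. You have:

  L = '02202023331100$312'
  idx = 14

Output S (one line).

LF mapping: 1 9 10 2 11 3 12 14 15 16 6 7 4 5 0 17 8 13
Walk LF starting at row 14, prepending L[row]:
  step 1: row=14, L[14]='$', prepend. Next row=LF[14]=0
  step 2: row=0, L[0]='0', prepend. Next row=LF[0]=1
  step 3: row=1, L[1]='2', prepend. Next row=LF[1]=9
  step 4: row=9, L[9]='3', prepend. Next row=LF[9]=16
  step 5: row=16, L[16]='1', prepend. Next row=LF[16]=8
  step 6: row=8, L[8]='3', prepend. Next row=LF[8]=15
  step 7: row=15, L[15]='3', prepend. Next row=LF[15]=17
  step 8: row=17, L[17]='2', prepend. Next row=LF[17]=13
  step 9: row=13, L[13]='0', prepend. Next row=LF[13]=5
  step 10: row=5, L[5]='0', prepend. Next row=LF[5]=3
  step 11: row=3, L[3]='0', prepend. Next row=LF[3]=2
  step 12: row=2, L[2]='2', prepend. Next row=LF[2]=10
  step 13: row=10, L[10]='1', prepend. Next row=LF[10]=6
  step 14: row=6, L[6]='2', prepend. Next row=LF[6]=12
  step 15: row=12, L[12]='0', prepend. Next row=LF[12]=4
  step 16: row=4, L[4]='2', prepend. Next row=LF[4]=11
  step 17: row=11, L[11]='1', prepend. Next row=LF[11]=7
  step 18: row=7, L[7]='3', prepend. Next row=LF[7]=14
Reversed output: 31202120002331320$

Answer: 31202120002331320$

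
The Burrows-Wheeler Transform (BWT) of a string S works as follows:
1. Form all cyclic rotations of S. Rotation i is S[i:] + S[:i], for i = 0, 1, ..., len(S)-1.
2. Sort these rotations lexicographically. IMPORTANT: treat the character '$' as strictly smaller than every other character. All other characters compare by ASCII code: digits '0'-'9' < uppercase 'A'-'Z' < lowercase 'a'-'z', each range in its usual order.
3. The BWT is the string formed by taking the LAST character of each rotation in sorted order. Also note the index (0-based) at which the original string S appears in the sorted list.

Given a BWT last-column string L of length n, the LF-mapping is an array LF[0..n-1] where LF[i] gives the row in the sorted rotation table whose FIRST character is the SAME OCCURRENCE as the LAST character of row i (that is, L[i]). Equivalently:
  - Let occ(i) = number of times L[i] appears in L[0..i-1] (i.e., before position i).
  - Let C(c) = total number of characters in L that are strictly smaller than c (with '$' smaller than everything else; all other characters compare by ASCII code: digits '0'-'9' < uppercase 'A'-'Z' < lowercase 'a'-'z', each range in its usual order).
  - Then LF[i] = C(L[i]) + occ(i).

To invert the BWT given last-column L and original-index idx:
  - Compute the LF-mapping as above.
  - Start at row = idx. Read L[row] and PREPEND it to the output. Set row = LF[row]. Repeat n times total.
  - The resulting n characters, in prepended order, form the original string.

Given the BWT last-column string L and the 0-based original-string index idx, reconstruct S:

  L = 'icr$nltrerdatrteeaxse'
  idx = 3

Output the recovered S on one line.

Answer: candleextraterrestri$

Derivation:
LF mapping: 9 3 12 0 11 10 17 13 5 14 4 1 18 15 19 6 7 2 20 16 8
Walk LF starting at row 3, prepending L[row]:
  step 1: row=3, L[3]='$', prepend. Next row=LF[3]=0
  step 2: row=0, L[0]='i', prepend. Next row=LF[0]=9
  step 3: row=9, L[9]='r', prepend. Next row=LF[9]=14
  step 4: row=14, L[14]='t', prepend. Next row=LF[14]=19
  step 5: row=19, L[19]='s', prepend. Next row=LF[19]=16
  step 6: row=16, L[16]='e', prepend. Next row=LF[16]=7
  step 7: row=7, L[7]='r', prepend. Next row=LF[7]=13
  step 8: row=13, L[13]='r', prepend. Next row=LF[13]=15
  step 9: row=15, L[15]='e', prepend. Next row=LF[15]=6
  step 10: row=6, L[6]='t', prepend. Next row=LF[6]=17
  step 11: row=17, L[17]='a', prepend. Next row=LF[17]=2
  step 12: row=2, L[2]='r', prepend. Next row=LF[2]=12
  step 13: row=12, L[12]='t', prepend. Next row=LF[12]=18
  step 14: row=18, L[18]='x', prepend. Next row=LF[18]=20
  step 15: row=20, L[20]='e', prepend. Next row=LF[20]=8
  step 16: row=8, L[8]='e', prepend. Next row=LF[8]=5
  step 17: row=5, L[5]='l', prepend. Next row=LF[5]=10
  step 18: row=10, L[10]='d', prepend. Next row=LF[10]=4
  step 19: row=4, L[4]='n', prepend. Next row=LF[4]=11
  step 20: row=11, L[11]='a', prepend. Next row=LF[11]=1
  step 21: row=1, L[1]='c', prepend. Next row=LF[1]=3
Reversed output: candleextraterrestri$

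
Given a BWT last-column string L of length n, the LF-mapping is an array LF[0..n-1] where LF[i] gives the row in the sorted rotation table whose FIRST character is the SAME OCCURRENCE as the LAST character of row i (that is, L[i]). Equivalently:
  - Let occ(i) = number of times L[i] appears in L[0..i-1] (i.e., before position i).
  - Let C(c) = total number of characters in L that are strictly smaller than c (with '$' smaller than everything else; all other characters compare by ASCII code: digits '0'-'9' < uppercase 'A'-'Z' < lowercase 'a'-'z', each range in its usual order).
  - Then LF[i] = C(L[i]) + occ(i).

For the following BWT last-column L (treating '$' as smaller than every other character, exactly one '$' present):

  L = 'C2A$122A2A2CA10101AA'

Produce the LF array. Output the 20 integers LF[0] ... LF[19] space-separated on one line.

Answer: 18 7 12 0 3 8 9 13 10 14 11 19 15 4 1 5 2 6 16 17

Derivation:
Char counts: '$':1, '0':2, '1':4, '2':5, 'A':6, 'C':2
C (first-col start): C('$')=0, C('0')=1, C('1')=3, C('2')=7, C('A')=12, C('C')=18
L[0]='C': occ=0, LF[0]=C('C')+0=18+0=18
L[1]='2': occ=0, LF[1]=C('2')+0=7+0=7
L[2]='A': occ=0, LF[2]=C('A')+0=12+0=12
L[3]='$': occ=0, LF[3]=C('$')+0=0+0=0
L[4]='1': occ=0, LF[4]=C('1')+0=3+0=3
L[5]='2': occ=1, LF[5]=C('2')+1=7+1=8
L[6]='2': occ=2, LF[6]=C('2')+2=7+2=9
L[7]='A': occ=1, LF[7]=C('A')+1=12+1=13
L[8]='2': occ=3, LF[8]=C('2')+3=7+3=10
L[9]='A': occ=2, LF[9]=C('A')+2=12+2=14
L[10]='2': occ=4, LF[10]=C('2')+4=7+4=11
L[11]='C': occ=1, LF[11]=C('C')+1=18+1=19
L[12]='A': occ=3, LF[12]=C('A')+3=12+3=15
L[13]='1': occ=1, LF[13]=C('1')+1=3+1=4
L[14]='0': occ=0, LF[14]=C('0')+0=1+0=1
L[15]='1': occ=2, LF[15]=C('1')+2=3+2=5
L[16]='0': occ=1, LF[16]=C('0')+1=1+1=2
L[17]='1': occ=3, LF[17]=C('1')+3=3+3=6
L[18]='A': occ=4, LF[18]=C('A')+4=12+4=16
L[19]='A': occ=5, LF[19]=C('A')+5=12+5=17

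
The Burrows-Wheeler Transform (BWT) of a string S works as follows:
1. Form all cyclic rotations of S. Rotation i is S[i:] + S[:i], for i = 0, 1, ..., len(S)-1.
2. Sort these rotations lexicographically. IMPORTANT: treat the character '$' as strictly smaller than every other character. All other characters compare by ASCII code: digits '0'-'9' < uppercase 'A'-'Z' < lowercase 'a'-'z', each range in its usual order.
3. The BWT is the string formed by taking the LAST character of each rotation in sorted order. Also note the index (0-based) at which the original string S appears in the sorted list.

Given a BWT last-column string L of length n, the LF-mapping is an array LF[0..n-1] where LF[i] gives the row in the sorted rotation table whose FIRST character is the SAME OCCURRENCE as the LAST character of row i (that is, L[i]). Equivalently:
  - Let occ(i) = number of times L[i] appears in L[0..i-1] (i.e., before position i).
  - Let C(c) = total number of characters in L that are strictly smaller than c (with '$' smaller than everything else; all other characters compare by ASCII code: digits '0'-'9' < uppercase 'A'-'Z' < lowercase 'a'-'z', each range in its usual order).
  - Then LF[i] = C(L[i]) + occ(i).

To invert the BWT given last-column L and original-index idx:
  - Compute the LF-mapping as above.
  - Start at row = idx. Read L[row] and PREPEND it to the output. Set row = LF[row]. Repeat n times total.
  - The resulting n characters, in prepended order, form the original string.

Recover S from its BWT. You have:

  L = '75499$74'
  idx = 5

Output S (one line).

Answer: 7954497$

Derivation:
LF mapping: 4 3 1 6 7 0 5 2
Walk LF starting at row 5, prepending L[row]:
  step 1: row=5, L[5]='$', prepend. Next row=LF[5]=0
  step 2: row=0, L[0]='7', prepend. Next row=LF[0]=4
  step 3: row=4, L[4]='9', prepend. Next row=LF[4]=7
  step 4: row=7, L[7]='4', prepend. Next row=LF[7]=2
  step 5: row=2, L[2]='4', prepend. Next row=LF[2]=1
  step 6: row=1, L[1]='5', prepend. Next row=LF[1]=3
  step 7: row=3, L[3]='9', prepend. Next row=LF[3]=6
  step 8: row=6, L[6]='7', prepend. Next row=LF[6]=5
Reversed output: 7954497$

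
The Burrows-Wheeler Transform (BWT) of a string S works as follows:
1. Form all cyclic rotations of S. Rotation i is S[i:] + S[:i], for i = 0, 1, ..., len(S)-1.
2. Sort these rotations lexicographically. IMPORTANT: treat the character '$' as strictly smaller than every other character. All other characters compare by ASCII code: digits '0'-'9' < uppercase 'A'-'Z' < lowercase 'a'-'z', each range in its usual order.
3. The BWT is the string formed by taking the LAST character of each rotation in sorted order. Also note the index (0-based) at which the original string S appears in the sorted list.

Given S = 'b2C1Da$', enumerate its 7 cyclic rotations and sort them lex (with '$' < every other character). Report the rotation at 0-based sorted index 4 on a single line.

Answer: Da$b2C1

Derivation:
All 7 rotations (rotation i = S[i:]+S[:i]):
  rot[0] = b2C1Da$
  rot[1] = 2C1Da$b
  rot[2] = C1Da$b2
  rot[3] = 1Da$b2C
  rot[4] = Da$b2C1
  rot[5] = a$b2C1D
  rot[6] = $b2C1Da
Sorted (with $ < everything):
  sorted[0] = $b2C1Da
  sorted[1] = 1Da$b2C
  sorted[2] = 2C1Da$b
  sorted[3] = C1Da$b2
  sorted[4] = Da$b2C1
  sorted[5] = a$b2C1D
  sorted[6] = b2C1Da$
sorted[4] = Da$b2C1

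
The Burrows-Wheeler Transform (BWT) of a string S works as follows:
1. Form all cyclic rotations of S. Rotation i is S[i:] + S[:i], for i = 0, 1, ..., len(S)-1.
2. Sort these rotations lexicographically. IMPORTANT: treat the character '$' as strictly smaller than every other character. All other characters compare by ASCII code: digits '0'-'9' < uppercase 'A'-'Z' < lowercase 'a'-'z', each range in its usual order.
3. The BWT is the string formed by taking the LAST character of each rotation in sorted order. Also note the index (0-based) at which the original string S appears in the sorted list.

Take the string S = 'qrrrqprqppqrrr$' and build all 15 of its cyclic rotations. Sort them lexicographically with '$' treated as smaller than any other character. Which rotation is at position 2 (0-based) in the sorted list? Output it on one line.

All 15 rotations (rotation i = S[i:]+S[:i]):
  rot[0] = qrrrqprqppqrrr$
  rot[1] = rrrqprqppqrrr$q
  rot[2] = rrqprqppqrrr$qr
  rot[3] = rqprqppqrrr$qrr
  rot[4] = qprqppqrrr$qrrr
  rot[5] = prqppqrrr$qrrrq
  rot[6] = rqppqrrr$qrrrqp
  rot[7] = qppqrrr$qrrrqpr
  rot[8] = ppqrrr$qrrrqprq
  rot[9] = pqrrr$qrrrqprqp
  rot[10] = qrrr$qrrrqprqpp
  rot[11] = rrr$qrrrqprqppq
  rot[12] = rr$qrrrqprqppqr
  rot[13] = r$qrrrqprqppqrr
  rot[14] = $qrrrqprqppqrrr
Sorted (with $ < everything):
  sorted[0] = $qrrrqprqppqrrr
  sorted[1] = ppqrrr$qrrrqprq
  sorted[2] = pqrrr$qrrrqprqp
  sorted[3] = prqppqrrr$qrrrq
  sorted[4] = qppqrrr$qrrrqpr
  sorted[5] = qprqppqrrr$qrrr
  sorted[6] = qrrr$qrrrqprqpp
  sorted[7] = qrrrqprqppqrrr$
  sorted[8] = r$qrrrqprqppqrr
  sorted[9] = rqppqrrr$qrrrqp
  sorted[10] = rqprqppqrrr$qrr
  sorted[11] = rr$qrrrqprqppqr
  sorted[12] = rrqprqppqrrr$qr
  sorted[13] = rrr$qrrrqprqppq
  sorted[14] = rrrqprqppqrrr$q
sorted[2] = pqrrr$qrrrqprqp

Answer: pqrrr$qrrrqprqp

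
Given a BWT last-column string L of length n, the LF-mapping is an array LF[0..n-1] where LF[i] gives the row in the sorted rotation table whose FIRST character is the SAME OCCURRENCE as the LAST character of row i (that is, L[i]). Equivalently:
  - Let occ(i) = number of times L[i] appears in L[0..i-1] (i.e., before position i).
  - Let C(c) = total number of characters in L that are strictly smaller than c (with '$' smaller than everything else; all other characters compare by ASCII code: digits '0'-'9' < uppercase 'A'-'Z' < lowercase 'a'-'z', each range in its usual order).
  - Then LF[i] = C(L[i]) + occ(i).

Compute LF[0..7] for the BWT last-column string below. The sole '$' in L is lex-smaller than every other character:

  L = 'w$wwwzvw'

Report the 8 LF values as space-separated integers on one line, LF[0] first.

Char counts: '$':1, 'v':1, 'w':5, 'z':1
C (first-col start): C('$')=0, C('v')=1, C('w')=2, C('z')=7
L[0]='w': occ=0, LF[0]=C('w')+0=2+0=2
L[1]='$': occ=0, LF[1]=C('$')+0=0+0=0
L[2]='w': occ=1, LF[2]=C('w')+1=2+1=3
L[3]='w': occ=2, LF[3]=C('w')+2=2+2=4
L[4]='w': occ=3, LF[4]=C('w')+3=2+3=5
L[5]='z': occ=0, LF[5]=C('z')+0=7+0=7
L[6]='v': occ=0, LF[6]=C('v')+0=1+0=1
L[7]='w': occ=4, LF[7]=C('w')+4=2+4=6

Answer: 2 0 3 4 5 7 1 6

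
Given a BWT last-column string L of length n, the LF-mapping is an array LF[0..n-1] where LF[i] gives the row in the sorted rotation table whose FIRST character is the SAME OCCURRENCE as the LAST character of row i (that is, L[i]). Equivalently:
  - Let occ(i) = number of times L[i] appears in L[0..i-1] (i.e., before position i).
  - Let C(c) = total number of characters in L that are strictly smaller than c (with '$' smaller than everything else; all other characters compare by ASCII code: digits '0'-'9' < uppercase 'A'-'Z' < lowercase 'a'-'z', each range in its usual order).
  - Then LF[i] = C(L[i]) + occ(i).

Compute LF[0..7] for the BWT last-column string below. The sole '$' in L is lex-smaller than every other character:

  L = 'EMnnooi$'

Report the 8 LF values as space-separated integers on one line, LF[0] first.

Answer: 1 2 4 5 6 7 3 0

Derivation:
Char counts: '$':1, 'E':1, 'M':1, 'i':1, 'n':2, 'o':2
C (first-col start): C('$')=0, C('E')=1, C('M')=2, C('i')=3, C('n')=4, C('o')=6
L[0]='E': occ=0, LF[0]=C('E')+0=1+0=1
L[1]='M': occ=0, LF[1]=C('M')+0=2+0=2
L[2]='n': occ=0, LF[2]=C('n')+0=4+0=4
L[3]='n': occ=1, LF[3]=C('n')+1=4+1=5
L[4]='o': occ=0, LF[4]=C('o')+0=6+0=6
L[5]='o': occ=1, LF[5]=C('o')+1=6+1=7
L[6]='i': occ=0, LF[6]=C('i')+0=3+0=3
L[7]='$': occ=0, LF[7]=C('$')+0=0+0=0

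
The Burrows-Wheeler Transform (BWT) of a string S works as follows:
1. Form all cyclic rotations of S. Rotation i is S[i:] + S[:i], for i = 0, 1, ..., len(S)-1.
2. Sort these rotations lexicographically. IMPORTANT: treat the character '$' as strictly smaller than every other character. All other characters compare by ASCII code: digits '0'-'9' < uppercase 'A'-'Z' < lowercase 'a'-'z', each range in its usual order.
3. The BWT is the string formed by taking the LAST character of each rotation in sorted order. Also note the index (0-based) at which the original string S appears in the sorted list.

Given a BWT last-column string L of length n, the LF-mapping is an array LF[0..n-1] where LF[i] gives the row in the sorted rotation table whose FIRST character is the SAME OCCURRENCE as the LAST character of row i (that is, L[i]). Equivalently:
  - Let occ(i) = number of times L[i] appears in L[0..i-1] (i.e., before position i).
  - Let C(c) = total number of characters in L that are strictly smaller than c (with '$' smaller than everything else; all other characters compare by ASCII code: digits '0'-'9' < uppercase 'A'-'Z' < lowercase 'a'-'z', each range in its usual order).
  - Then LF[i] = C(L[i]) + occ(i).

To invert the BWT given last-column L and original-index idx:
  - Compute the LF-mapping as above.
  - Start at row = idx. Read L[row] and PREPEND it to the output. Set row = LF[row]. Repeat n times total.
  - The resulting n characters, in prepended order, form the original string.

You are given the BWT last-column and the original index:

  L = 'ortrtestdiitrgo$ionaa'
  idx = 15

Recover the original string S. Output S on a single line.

LF mapping: 10 13 17 14 18 4 16 19 3 6 7 20 15 5 11 0 8 12 9 1 2
Walk LF starting at row 15, prepending L[row]:
  step 1: row=15, L[15]='$', prepend. Next row=LF[15]=0
  step 2: row=0, L[0]='o', prepend. Next row=LF[0]=10
  step 3: row=10, L[10]='i', prepend. Next row=LF[10]=7
  step 4: row=7, L[7]='t', prepend. Next row=LF[7]=19
  step 5: row=19, L[19]='a', prepend. Next row=LF[19]=1
  step 6: row=1, L[1]='r', prepend. Next row=LF[1]=13
  step 7: row=13, L[13]='g', prepend. Next row=LF[13]=5
  step 8: row=5, L[5]='e', prepend. Next row=LF[5]=4
  step 9: row=4, L[4]='t', prepend. Next row=LF[4]=18
  step 10: row=18, L[18]='n', prepend. Next row=LF[18]=9
  step 11: row=9, L[9]='i', prepend. Next row=LF[9]=6
  step 12: row=6, L[6]='s', prepend. Next row=LF[6]=16
  step 13: row=16, L[16]='i', prepend. Next row=LF[16]=8
  step 14: row=8, L[8]='d', prepend. Next row=LF[8]=3
  step 15: row=3, L[3]='r', prepend. Next row=LF[3]=14
  step 16: row=14, L[14]='o', prepend. Next row=LF[14]=11
  step 17: row=11, L[11]='t', prepend. Next row=LF[11]=20
  step 18: row=20, L[20]='a', prepend. Next row=LF[20]=2
  step 19: row=2, L[2]='t', prepend. Next row=LF[2]=17
  step 20: row=17, L[17]='o', prepend. Next row=LF[17]=12
  step 21: row=12, L[12]='r', prepend. Next row=LF[12]=15
Reversed output: rotatordisintegratio$

Answer: rotatordisintegratio$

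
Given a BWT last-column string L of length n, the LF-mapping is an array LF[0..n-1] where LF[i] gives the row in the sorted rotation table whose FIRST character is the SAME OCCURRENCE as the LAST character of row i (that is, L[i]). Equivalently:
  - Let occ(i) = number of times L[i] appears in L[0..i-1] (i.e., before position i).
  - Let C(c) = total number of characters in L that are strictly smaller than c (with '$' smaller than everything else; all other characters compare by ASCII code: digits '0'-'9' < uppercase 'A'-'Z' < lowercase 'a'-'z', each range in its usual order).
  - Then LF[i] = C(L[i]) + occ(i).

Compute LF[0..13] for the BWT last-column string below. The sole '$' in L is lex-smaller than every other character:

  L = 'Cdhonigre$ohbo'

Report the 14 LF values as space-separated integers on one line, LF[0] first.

Answer: 1 3 6 10 9 8 5 13 4 0 11 7 2 12

Derivation:
Char counts: '$':1, 'C':1, 'b':1, 'd':1, 'e':1, 'g':1, 'h':2, 'i':1, 'n':1, 'o':3, 'r':1
C (first-col start): C('$')=0, C('C')=1, C('b')=2, C('d')=3, C('e')=4, C('g')=5, C('h')=6, C('i')=8, C('n')=9, C('o')=10, C('r')=13
L[0]='C': occ=0, LF[0]=C('C')+0=1+0=1
L[1]='d': occ=0, LF[1]=C('d')+0=3+0=3
L[2]='h': occ=0, LF[2]=C('h')+0=6+0=6
L[3]='o': occ=0, LF[3]=C('o')+0=10+0=10
L[4]='n': occ=0, LF[4]=C('n')+0=9+0=9
L[5]='i': occ=0, LF[5]=C('i')+0=8+0=8
L[6]='g': occ=0, LF[6]=C('g')+0=5+0=5
L[7]='r': occ=0, LF[7]=C('r')+0=13+0=13
L[8]='e': occ=0, LF[8]=C('e')+0=4+0=4
L[9]='$': occ=0, LF[9]=C('$')+0=0+0=0
L[10]='o': occ=1, LF[10]=C('o')+1=10+1=11
L[11]='h': occ=1, LF[11]=C('h')+1=6+1=7
L[12]='b': occ=0, LF[12]=C('b')+0=2+0=2
L[13]='o': occ=2, LF[13]=C('o')+2=10+2=12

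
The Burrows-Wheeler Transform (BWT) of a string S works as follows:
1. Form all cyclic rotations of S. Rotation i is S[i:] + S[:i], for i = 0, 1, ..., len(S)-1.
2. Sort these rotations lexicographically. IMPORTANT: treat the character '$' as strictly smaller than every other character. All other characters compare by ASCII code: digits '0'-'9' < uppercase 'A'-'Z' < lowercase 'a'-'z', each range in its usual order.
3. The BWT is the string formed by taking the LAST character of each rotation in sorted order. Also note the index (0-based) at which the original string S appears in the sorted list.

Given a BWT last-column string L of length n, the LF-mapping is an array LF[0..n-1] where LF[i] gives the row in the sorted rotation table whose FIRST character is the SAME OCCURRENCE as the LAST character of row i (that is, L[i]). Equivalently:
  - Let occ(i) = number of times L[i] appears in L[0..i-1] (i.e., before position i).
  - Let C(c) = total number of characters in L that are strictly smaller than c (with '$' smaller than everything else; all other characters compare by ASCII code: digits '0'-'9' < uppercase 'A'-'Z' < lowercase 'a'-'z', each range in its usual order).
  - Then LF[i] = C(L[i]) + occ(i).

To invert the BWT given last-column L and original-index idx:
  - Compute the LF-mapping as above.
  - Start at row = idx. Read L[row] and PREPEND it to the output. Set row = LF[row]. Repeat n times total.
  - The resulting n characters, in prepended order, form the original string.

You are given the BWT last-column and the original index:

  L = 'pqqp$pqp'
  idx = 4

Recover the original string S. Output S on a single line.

Answer: pqqppqp$

Derivation:
LF mapping: 1 5 6 2 0 3 7 4
Walk LF starting at row 4, prepending L[row]:
  step 1: row=4, L[4]='$', prepend. Next row=LF[4]=0
  step 2: row=0, L[0]='p', prepend. Next row=LF[0]=1
  step 3: row=1, L[1]='q', prepend. Next row=LF[1]=5
  step 4: row=5, L[5]='p', prepend. Next row=LF[5]=3
  step 5: row=3, L[3]='p', prepend. Next row=LF[3]=2
  step 6: row=2, L[2]='q', prepend. Next row=LF[2]=6
  step 7: row=6, L[6]='q', prepend. Next row=LF[6]=7
  step 8: row=7, L[7]='p', prepend. Next row=LF[7]=4
Reversed output: pqqppqp$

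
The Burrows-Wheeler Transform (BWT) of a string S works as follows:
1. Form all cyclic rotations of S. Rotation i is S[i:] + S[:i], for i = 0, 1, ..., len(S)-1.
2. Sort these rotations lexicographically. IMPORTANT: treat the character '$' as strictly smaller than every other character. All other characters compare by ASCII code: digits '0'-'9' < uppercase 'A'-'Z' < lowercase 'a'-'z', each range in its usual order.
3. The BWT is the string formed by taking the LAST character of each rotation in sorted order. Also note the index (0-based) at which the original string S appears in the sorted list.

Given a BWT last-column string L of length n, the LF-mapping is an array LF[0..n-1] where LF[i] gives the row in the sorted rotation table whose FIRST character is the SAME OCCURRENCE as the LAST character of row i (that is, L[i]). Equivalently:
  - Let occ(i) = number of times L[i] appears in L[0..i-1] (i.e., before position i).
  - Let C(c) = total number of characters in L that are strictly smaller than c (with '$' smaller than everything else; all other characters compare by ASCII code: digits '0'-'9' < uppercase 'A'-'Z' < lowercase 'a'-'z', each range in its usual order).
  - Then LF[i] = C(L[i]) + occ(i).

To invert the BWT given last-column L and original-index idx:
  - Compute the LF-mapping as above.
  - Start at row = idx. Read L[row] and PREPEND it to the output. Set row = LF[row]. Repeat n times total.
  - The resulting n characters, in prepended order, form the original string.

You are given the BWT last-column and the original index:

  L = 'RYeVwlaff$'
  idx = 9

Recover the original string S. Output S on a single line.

Answer: waffleVYR$

Derivation:
LF mapping: 1 3 5 2 9 8 4 6 7 0
Walk LF starting at row 9, prepending L[row]:
  step 1: row=9, L[9]='$', prepend. Next row=LF[9]=0
  step 2: row=0, L[0]='R', prepend. Next row=LF[0]=1
  step 3: row=1, L[1]='Y', prepend. Next row=LF[1]=3
  step 4: row=3, L[3]='V', prepend. Next row=LF[3]=2
  step 5: row=2, L[2]='e', prepend. Next row=LF[2]=5
  step 6: row=5, L[5]='l', prepend. Next row=LF[5]=8
  step 7: row=8, L[8]='f', prepend. Next row=LF[8]=7
  step 8: row=7, L[7]='f', prepend. Next row=LF[7]=6
  step 9: row=6, L[6]='a', prepend. Next row=LF[6]=4
  step 10: row=4, L[4]='w', prepend. Next row=LF[4]=9
Reversed output: waffleVYR$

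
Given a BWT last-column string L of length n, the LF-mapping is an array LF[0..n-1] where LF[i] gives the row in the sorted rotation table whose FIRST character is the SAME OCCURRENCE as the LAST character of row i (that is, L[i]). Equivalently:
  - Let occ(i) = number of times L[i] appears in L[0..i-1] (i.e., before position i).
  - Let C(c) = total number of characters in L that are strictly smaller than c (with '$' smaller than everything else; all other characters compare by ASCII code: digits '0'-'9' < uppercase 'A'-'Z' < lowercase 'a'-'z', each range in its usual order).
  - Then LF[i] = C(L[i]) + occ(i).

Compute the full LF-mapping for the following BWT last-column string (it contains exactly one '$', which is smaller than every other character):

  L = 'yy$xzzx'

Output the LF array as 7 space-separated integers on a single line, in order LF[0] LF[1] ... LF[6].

Char counts: '$':1, 'x':2, 'y':2, 'z':2
C (first-col start): C('$')=0, C('x')=1, C('y')=3, C('z')=5
L[0]='y': occ=0, LF[0]=C('y')+0=3+0=3
L[1]='y': occ=1, LF[1]=C('y')+1=3+1=4
L[2]='$': occ=0, LF[2]=C('$')+0=0+0=0
L[3]='x': occ=0, LF[3]=C('x')+0=1+0=1
L[4]='z': occ=0, LF[4]=C('z')+0=5+0=5
L[5]='z': occ=1, LF[5]=C('z')+1=5+1=6
L[6]='x': occ=1, LF[6]=C('x')+1=1+1=2

Answer: 3 4 0 1 5 6 2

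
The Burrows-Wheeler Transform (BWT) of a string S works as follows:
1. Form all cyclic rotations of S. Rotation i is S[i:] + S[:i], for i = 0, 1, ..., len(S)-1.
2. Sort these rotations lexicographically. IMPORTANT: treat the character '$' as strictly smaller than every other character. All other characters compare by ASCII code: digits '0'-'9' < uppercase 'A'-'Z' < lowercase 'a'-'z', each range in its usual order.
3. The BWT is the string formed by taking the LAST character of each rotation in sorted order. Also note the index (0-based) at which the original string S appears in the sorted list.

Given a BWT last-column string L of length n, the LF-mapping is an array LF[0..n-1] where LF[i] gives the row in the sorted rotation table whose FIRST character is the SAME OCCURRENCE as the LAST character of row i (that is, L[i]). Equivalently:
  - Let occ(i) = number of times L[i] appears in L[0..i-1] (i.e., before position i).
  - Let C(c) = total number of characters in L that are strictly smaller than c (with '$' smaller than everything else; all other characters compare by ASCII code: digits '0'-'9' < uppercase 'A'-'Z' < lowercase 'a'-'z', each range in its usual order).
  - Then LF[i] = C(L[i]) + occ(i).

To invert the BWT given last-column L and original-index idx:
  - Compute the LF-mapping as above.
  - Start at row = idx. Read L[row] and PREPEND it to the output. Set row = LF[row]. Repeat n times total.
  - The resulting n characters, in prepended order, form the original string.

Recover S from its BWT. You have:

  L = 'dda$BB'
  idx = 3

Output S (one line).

LF mapping: 4 5 3 0 1 2
Walk LF starting at row 3, prepending L[row]:
  step 1: row=3, L[3]='$', prepend. Next row=LF[3]=0
  step 2: row=0, L[0]='d', prepend. Next row=LF[0]=4
  step 3: row=4, L[4]='B', prepend. Next row=LF[4]=1
  step 4: row=1, L[1]='d', prepend. Next row=LF[1]=5
  step 5: row=5, L[5]='B', prepend. Next row=LF[5]=2
  step 6: row=2, L[2]='a', prepend. Next row=LF[2]=3
Reversed output: aBdBd$

Answer: aBdBd$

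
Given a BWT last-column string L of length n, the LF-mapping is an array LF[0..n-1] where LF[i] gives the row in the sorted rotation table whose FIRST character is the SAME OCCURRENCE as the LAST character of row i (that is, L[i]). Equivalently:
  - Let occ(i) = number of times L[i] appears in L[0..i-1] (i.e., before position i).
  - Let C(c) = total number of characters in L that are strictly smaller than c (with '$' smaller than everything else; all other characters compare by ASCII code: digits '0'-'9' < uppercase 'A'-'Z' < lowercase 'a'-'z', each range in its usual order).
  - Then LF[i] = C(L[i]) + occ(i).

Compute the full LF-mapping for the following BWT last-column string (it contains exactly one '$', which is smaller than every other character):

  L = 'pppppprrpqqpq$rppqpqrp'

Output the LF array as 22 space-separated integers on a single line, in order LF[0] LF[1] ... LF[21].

Char counts: '$':1, 'p':12, 'q':5, 'r':4
C (first-col start): C('$')=0, C('p')=1, C('q')=13, C('r')=18
L[0]='p': occ=0, LF[0]=C('p')+0=1+0=1
L[1]='p': occ=1, LF[1]=C('p')+1=1+1=2
L[2]='p': occ=2, LF[2]=C('p')+2=1+2=3
L[3]='p': occ=3, LF[3]=C('p')+3=1+3=4
L[4]='p': occ=4, LF[4]=C('p')+4=1+4=5
L[5]='p': occ=5, LF[5]=C('p')+5=1+5=6
L[6]='r': occ=0, LF[6]=C('r')+0=18+0=18
L[7]='r': occ=1, LF[7]=C('r')+1=18+1=19
L[8]='p': occ=6, LF[8]=C('p')+6=1+6=7
L[9]='q': occ=0, LF[9]=C('q')+0=13+0=13
L[10]='q': occ=1, LF[10]=C('q')+1=13+1=14
L[11]='p': occ=7, LF[11]=C('p')+7=1+7=8
L[12]='q': occ=2, LF[12]=C('q')+2=13+2=15
L[13]='$': occ=0, LF[13]=C('$')+0=0+0=0
L[14]='r': occ=2, LF[14]=C('r')+2=18+2=20
L[15]='p': occ=8, LF[15]=C('p')+8=1+8=9
L[16]='p': occ=9, LF[16]=C('p')+9=1+9=10
L[17]='q': occ=3, LF[17]=C('q')+3=13+3=16
L[18]='p': occ=10, LF[18]=C('p')+10=1+10=11
L[19]='q': occ=4, LF[19]=C('q')+4=13+4=17
L[20]='r': occ=3, LF[20]=C('r')+3=18+3=21
L[21]='p': occ=11, LF[21]=C('p')+11=1+11=12

Answer: 1 2 3 4 5 6 18 19 7 13 14 8 15 0 20 9 10 16 11 17 21 12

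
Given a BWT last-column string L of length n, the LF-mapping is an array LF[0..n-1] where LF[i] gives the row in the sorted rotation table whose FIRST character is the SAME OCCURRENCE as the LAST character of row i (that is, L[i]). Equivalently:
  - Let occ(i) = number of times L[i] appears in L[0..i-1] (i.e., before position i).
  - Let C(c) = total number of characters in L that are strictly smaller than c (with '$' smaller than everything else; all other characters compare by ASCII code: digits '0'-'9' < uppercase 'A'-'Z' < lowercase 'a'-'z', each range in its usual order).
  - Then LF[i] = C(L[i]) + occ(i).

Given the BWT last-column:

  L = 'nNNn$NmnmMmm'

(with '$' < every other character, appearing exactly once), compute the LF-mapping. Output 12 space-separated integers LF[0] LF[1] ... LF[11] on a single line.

Answer: 9 2 3 10 0 4 5 11 6 1 7 8

Derivation:
Char counts: '$':1, 'M':1, 'N':3, 'm':4, 'n':3
C (first-col start): C('$')=0, C('M')=1, C('N')=2, C('m')=5, C('n')=9
L[0]='n': occ=0, LF[0]=C('n')+0=9+0=9
L[1]='N': occ=0, LF[1]=C('N')+0=2+0=2
L[2]='N': occ=1, LF[2]=C('N')+1=2+1=3
L[3]='n': occ=1, LF[3]=C('n')+1=9+1=10
L[4]='$': occ=0, LF[4]=C('$')+0=0+0=0
L[5]='N': occ=2, LF[5]=C('N')+2=2+2=4
L[6]='m': occ=0, LF[6]=C('m')+0=5+0=5
L[7]='n': occ=2, LF[7]=C('n')+2=9+2=11
L[8]='m': occ=1, LF[8]=C('m')+1=5+1=6
L[9]='M': occ=0, LF[9]=C('M')+0=1+0=1
L[10]='m': occ=2, LF[10]=C('m')+2=5+2=7
L[11]='m': occ=3, LF[11]=C('m')+3=5+3=8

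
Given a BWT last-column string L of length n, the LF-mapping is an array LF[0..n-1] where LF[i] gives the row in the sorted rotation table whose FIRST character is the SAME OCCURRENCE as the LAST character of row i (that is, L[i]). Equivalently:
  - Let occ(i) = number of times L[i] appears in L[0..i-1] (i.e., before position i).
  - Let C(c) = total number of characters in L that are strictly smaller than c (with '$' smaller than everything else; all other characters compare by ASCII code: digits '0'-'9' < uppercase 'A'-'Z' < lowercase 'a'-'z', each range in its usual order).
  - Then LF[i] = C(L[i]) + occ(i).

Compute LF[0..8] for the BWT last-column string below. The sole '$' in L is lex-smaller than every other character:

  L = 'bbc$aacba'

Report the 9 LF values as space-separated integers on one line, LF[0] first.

Char counts: '$':1, 'a':3, 'b':3, 'c':2
C (first-col start): C('$')=0, C('a')=1, C('b')=4, C('c')=7
L[0]='b': occ=0, LF[0]=C('b')+0=4+0=4
L[1]='b': occ=1, LF[1]=C('b')+1=4+1=5
L[2]='c': occ=0, LF[2]=C('c')+0=7+0=7
L[3]='$': occ=0, LF[3]=C('$')+0=0+0=0
L[4]='a': occ=0, LF[4]=C('a')+0=1+0=1
L[5]='a': occ=1, LF[5]=C('a')+1=1+1=2
L[6]='c': occ=1, LF[6]=C('c')+1=7+1=8
L[7]='b': occ=2, LF[7]=C('b')+2=4+2=6
L[8]='a': occ=2, LF[8]=C('a')+2=1+2=3

Answer: 4 5 7 0 1 2 8 6 3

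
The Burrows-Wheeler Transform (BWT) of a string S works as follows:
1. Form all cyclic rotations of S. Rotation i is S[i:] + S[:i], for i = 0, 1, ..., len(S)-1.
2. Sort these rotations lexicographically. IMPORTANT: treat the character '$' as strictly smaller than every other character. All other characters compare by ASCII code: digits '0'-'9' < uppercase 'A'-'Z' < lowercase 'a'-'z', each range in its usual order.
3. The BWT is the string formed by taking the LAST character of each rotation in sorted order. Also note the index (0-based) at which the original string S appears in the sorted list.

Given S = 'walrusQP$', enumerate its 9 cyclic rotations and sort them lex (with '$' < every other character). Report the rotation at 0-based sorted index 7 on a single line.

All 9 rotations (rotation i = S[i:]+S[:i]):
  rot[0] = walrusQP$
  rot[1] = alrusQP$w
  rot[2] = lrusQP$wa
  rot[3] = rusQP$wal
  rot[4] = usQP$walr
  rot[5] = sQP$walru
  rot[6] = QP$walrus
  rot[7] = P$walrusQ
  rot[8] = $walrusQP
Sorted (with $ < everything):
  sorted[0] = $walrusQP
  sorted[1] = P$walrusQ
  sorted[2] = QP$walrus
  sorted[3] = alrusQP$w
  sorted[4] = lrusQP$wa
  sorted[5] = rusQP$wal
  sorted[6] = sQP$walru
  sorted[7] = usQP$walr
  sorted[8] = walrusQP$
sorted[7] = usQP$walr

Answer: usQP$walr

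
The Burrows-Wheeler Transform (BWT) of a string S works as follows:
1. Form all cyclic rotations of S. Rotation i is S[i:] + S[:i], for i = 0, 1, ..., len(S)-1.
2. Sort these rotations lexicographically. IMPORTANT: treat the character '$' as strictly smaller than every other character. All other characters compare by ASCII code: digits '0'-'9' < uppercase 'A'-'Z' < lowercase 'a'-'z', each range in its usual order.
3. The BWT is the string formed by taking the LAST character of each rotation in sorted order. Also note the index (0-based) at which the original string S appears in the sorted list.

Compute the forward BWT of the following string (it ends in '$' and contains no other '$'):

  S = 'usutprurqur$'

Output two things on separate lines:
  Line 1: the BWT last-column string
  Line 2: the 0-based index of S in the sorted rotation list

Answer: rtruupuuqr$s
10

Derivation:
All 12 rotations (rotation i = S[i:]+S[:i]):
  rot[0] = usutprurqur$
  rot[1] = sutprurqur$u
  rot[2] = utprurqur$us
  rot[3] = tprurqur$usu
  rot[4] = prurqur$usut
  rot[5] = rurqur$usutp
  rot[6] = urqur$usutpr
  rot[7] = rqur$usutpru
  rot[8] = qur$usutprur
  rot[9] = ur$usutprurq
  rot[10] = r$usutprurqu
  rot[11] = $usutprurqur
Sorted (with $ < everything):
  sorted[0] = $usutprurqur  (last char: 'r')
  sorted[1] = prurqur$usut  (last char: 't')
  sorted[2] = qur$usutprur  (last char: 'r')
  sorted[3] = r$usutprurqu  (last char: 'u')
  sorted[4] = rqur$usutpru  (last char: 'u')
  sorted[5] = rurqur$usutp  (last char: 'p')
  sorted[6] = sutprurqur$u  (last char: 'u')
  sorted[7] = tprurqur$usu  (last char: 'u')
  sorted[8] = ur$usutprurq  (last char: 'q')
  sorted[9] = urqur$usutpr  (last char: 'r')
  sorted[10] = usutprurqur$  (last char: '$')
  sorted[11] = utprurqur$us  (last char: 's')
Last column: rtruupuuqr$s
Original string S is at sorted index 10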